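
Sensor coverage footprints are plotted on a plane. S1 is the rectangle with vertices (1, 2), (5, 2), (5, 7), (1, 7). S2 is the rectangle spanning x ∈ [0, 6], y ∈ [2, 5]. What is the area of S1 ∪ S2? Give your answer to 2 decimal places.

26.00

By inclusion–exclusion:
Individual areas: |S1| = 20, |S2| = 18.
|S1∩S2|: x∈[1,5], y∈[2,5] → 4·3 = 12.
|S1 ∪ S2| = 38 − 12 = 26.00.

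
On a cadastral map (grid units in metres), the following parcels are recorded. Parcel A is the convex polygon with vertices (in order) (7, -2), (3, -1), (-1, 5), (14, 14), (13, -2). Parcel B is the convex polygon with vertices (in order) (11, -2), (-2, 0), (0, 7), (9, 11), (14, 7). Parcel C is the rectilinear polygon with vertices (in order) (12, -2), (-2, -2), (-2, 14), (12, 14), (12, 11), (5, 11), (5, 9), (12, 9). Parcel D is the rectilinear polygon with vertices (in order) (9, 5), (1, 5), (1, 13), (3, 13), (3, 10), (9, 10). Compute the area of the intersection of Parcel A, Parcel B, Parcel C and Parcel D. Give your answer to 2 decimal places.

The intersection is the polygon with vertices (5.667,9), (9,9), (9,5), (1,5), (1,6.2).
By the shoelace formula its area is 25.47.

25.47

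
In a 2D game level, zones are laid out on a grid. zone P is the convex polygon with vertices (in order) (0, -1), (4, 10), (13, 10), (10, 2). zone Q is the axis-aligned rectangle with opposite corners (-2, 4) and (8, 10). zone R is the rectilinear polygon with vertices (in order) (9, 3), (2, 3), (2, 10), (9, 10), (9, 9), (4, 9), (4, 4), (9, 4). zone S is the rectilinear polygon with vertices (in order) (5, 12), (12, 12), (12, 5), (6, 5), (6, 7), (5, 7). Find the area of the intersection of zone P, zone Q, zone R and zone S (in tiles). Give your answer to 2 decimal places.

The intersection is the polygon with vertices (8,9), (5,9), (5,10), (8,10).
By the shoelace formula its area is 3.00.

3.00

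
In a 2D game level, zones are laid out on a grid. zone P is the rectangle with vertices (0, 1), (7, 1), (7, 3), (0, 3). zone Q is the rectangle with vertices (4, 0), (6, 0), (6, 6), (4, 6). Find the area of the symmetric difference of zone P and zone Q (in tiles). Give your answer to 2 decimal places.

|zone P∩zone Q|: x∈[4,6], y∈[1,3] → 2·2 = 4.
|zone P △ zone Q| = |zone P| + |zone Q| − 2·|zone P∩zone Q| = 14 + 12 − 8 = 18.00.

18.00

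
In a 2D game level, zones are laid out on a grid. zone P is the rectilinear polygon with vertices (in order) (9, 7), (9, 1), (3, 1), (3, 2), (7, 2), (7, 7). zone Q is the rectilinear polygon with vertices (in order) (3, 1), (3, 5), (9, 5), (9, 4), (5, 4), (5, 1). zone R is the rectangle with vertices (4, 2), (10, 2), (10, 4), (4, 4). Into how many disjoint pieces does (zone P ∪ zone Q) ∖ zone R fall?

(zone P ∪ zone Q) ∖ zone R is a single connected region.

1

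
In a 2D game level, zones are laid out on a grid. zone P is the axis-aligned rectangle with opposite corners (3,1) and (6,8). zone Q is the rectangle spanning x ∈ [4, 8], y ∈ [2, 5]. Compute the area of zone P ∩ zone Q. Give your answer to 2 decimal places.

|zone P∩zone Q|: x∈[4,6], y∈[2,5] → 2·3 = 6.

6.00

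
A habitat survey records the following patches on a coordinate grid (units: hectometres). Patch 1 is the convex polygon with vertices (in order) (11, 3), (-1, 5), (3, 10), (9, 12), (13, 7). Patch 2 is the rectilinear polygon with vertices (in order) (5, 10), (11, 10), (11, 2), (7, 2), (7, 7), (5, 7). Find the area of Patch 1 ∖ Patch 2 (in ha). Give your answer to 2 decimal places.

|Patch 1| = 76, |Patch 1∩Patch 2| = 32.5667.
|Patch 1 ∖ Patch 2| = |Patch 1| − |Patch 1∩Patch 2| = 76 − 32.5667 = 43.43.

43.43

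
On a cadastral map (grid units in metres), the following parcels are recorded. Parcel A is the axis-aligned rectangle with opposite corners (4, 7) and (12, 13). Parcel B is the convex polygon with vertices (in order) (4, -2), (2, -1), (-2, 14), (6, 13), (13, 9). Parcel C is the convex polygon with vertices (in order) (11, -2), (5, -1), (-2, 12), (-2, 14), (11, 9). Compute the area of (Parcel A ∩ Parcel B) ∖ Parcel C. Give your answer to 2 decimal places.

|Parcel A ∩ Parcel B| = 37.4668.
|(Parcel A ∩ Parcel B) ∩ Parcel C| = 23.4231.
|(Parcel A ∩ Parcel B) ∖ Parcel C| = 37.4668 − 23.4231 = 14.04.

14.04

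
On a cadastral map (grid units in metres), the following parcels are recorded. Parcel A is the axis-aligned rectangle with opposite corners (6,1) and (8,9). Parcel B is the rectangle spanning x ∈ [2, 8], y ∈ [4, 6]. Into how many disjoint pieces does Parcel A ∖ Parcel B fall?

2

Parcel A ∖ Parcel B splits into 2 disjoint pieces (area 6, area 6).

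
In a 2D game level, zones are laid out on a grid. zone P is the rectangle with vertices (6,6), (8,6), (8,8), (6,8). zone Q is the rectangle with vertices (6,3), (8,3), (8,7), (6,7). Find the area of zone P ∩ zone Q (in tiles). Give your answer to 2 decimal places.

|zone P∩zone Q|: x∈[6,8], y∈[6,7] → 2·1 = 2.

2.00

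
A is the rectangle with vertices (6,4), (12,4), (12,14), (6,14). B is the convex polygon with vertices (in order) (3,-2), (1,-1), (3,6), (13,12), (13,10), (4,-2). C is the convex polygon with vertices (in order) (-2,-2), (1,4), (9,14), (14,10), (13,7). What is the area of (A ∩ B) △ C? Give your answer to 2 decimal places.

|A ∩ B| = 25.4333.
|(A ∩ B) ∩ C| = 25.297.
|(A ∩ B) △ C| = 25.4333 + 89 − 50.5939 = 63.84.

63.84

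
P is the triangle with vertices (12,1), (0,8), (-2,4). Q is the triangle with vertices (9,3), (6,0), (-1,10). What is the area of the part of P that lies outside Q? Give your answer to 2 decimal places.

|P| = 31, |P∩Q| = 14.0711.
|P ∖ Q| = |P| − |P∩Q| = 31 − 14.0711 = 16.93.

16.93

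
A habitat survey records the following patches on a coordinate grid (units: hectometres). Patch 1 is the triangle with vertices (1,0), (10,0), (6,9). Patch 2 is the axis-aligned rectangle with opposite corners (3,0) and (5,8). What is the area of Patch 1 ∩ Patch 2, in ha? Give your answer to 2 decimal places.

The intersection is the polygon with vertices (3,0), (3,3.6), (5,7.2), (5,0).
By the shoelace formula its area is 10.80.

10.80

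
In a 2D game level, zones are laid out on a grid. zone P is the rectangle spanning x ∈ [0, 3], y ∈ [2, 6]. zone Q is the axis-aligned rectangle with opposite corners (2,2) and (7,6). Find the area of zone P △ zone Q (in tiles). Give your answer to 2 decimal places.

24.00

|zone P∩zone Q|: x∈[2,3], y∈[2,6] → 1·4 = 4.
|zone P △ zone Q| = |zone P| + |zone Q| − 2·|zone P∩zone Q| = 12 + 20 − 8 = 24.00.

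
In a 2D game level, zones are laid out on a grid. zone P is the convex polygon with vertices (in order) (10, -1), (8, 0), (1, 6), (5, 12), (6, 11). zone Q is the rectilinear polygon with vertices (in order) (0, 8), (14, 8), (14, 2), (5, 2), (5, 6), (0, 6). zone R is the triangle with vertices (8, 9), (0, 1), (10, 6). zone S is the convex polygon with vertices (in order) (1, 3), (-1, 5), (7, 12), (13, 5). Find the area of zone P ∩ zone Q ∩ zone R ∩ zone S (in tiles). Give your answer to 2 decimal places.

7.71

The intersection is the polygon with vertices (7,8), (8,5), (5.5,3.75), (5,3.667), (5,6).
By the shoelace formula its area is 7.71.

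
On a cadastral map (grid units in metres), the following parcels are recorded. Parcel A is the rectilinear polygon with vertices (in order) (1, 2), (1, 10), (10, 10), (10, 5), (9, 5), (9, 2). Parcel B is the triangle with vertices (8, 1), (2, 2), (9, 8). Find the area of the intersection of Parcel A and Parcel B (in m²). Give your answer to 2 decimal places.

18.43

The intersection is the polygon with vertices (2,2), (9,8), (8.143,2).
By the shoelace formula its area is 18.43.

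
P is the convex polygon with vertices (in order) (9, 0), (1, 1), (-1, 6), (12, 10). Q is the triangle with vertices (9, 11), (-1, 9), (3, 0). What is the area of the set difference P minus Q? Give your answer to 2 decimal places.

|P| = 78, |P∩Q| = 27.0801.
|P ∖ Q| = |P| − |P∩Q| = 78 − 27.0801 = 50.92.

50.92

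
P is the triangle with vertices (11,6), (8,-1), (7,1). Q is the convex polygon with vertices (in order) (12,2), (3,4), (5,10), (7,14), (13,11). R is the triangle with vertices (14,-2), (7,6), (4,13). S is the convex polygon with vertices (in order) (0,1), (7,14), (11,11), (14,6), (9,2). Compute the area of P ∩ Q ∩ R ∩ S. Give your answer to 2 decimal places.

The intersection is the polygon with vertices (10.087,3.87), (9.685,2.932), (9.09,3.612), (9.727,4.409).
By the shoelace formula its area is 0.73.

0.73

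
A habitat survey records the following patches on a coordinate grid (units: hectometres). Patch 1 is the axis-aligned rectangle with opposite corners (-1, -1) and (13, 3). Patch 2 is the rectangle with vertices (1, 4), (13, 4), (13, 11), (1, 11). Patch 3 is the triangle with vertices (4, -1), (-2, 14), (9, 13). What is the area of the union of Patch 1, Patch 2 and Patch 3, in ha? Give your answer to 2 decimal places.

By inclusion–exclusion:
Individual areas: |Patch 1| = 56, |Patch 2| = 84, |Patch 3| = 79.5.
|Patch 1∩Patch 2| = 0 (no overlap).
|Patch 1∩Patch 3| = 6.0571.
|Patch 2∩Patch 3| = 41.
|Patch 1∩Patch 2∩Patch 3| = 0.
|Patch 1 ∪ Patch 2 ∪ Patch 3| = 219.5 − 47.0571 + 0 = 172.44.

172.44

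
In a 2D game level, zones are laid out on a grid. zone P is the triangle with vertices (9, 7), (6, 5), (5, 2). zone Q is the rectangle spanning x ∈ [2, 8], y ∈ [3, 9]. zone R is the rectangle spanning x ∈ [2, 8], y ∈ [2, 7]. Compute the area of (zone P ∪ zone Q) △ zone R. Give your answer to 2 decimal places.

|zone P ∪ zone Q| = 36.525.
|(zone P ∪ zone Q) ∩ zone R| = 24.2333.
|(zone P ∪ zone Q) △ zone R| = 36.525 + 30 − 48.4667 = 18.06.

18.06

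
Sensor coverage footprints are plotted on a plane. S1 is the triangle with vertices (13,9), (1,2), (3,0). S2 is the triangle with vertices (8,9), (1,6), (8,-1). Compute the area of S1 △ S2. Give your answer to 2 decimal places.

38.23

|S1| = 19, |S2| = 35, |S1∩S2| = 7.8838.
|S1 △ S2| = |S1| + |S2| − 2·|S1∩S2| = 19 + 35 − 15.7675 = 38.23.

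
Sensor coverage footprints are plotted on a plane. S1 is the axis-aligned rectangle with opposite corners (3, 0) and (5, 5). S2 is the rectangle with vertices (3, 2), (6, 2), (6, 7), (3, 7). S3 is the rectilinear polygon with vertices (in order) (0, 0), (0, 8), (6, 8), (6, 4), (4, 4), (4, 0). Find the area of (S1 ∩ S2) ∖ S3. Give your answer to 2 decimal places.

2.00

|S1 ∩ S2| = 6.
|(S1 ∩ S2) ∩ S3| = 4.
|(S1 ∩ S2) ∖ S3| = 6 − 4 = 2.00.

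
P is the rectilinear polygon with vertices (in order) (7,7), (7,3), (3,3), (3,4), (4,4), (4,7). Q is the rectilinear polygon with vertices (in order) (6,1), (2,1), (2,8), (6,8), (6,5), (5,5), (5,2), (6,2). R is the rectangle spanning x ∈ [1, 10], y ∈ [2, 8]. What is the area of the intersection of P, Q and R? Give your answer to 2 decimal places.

The intersection is the polygon with vertices (3,4), (4,4), (4,7), (6,7), (6,5), (5,5), (5,3), (3,3).
By the shoelace formula its area is 7.00.

7.00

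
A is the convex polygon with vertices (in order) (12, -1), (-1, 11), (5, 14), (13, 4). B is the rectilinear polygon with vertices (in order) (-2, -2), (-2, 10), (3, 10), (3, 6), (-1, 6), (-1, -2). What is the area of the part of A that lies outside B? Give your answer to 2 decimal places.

76.57

|A| = 80.5, |A∩B| = 3.9263.
|A ∖ B| = |A| − |A∩B| = 80.5 − 3.9263 = 76.57.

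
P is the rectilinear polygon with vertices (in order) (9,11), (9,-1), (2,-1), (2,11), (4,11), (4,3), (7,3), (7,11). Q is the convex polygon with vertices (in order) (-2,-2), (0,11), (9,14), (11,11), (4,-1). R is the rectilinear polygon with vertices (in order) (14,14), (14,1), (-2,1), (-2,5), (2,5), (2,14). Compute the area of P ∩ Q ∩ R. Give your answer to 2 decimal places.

33.79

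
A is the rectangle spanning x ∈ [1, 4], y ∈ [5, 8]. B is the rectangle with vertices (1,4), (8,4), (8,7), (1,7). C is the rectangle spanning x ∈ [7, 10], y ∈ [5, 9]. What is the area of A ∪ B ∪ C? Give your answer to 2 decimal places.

34.00

By inclusion–exclusion:
Individual areas: |A| = 9, |B| = 21, |C| = 12.
|A∩B|: x∈[1,4], y∈[5,7] → 3·2 = 6.
|A∩C| = 0 (no overlap).
|B∩C|: x∈[7,8], y∈[5,7] → 1·2 = 2.
|A∩B∩C| = 0.
|A ∪ B ∪ C| = 42 − 8 + 0 = 34.00.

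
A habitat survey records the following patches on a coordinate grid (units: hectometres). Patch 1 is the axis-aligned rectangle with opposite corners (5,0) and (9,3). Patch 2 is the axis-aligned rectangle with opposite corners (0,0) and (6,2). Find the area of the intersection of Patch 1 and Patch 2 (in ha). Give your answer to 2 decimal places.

2.00

|Patch 1∩Patch 2|: x∈[5,6], y∈[0,2] → 1·2 = 2.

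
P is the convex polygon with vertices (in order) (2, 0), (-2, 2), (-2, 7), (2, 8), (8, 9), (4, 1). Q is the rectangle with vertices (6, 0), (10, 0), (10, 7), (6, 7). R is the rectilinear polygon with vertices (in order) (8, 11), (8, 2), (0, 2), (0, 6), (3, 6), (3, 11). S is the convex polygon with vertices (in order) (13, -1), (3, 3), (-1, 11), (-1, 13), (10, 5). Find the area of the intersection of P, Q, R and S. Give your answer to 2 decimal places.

1.00

The intersection is the polygon with vertices (7,7), (6,5), (6,7).
By the shoelace formula its area is 1.00.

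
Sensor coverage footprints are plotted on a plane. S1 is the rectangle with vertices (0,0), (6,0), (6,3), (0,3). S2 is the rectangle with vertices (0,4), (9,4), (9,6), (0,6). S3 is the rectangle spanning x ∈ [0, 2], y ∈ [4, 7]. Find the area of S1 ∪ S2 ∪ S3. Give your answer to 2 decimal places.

By inclusion–exclusion:
Individual areas: |S1| = 18, |S2| = 18, |S3| = 6.
|S1∩S2| = 0 (no overlap).
|S1∩S3| = 0 (no overlap).
|S2∩S3|: x∈[0,2], y∈[4,6] → 2·2 = 4.
|S1∩S2∩S3| = 0.
|S1 ∪ S2 ∪ S3| = 42 − 4 + 0 = 38.00.

38.00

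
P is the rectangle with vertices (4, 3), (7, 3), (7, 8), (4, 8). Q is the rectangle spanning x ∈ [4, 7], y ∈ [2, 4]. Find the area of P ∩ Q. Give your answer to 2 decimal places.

3.00

|P∩Q|: x∈[4,7], y∈[3,4] → 3·1 = 3.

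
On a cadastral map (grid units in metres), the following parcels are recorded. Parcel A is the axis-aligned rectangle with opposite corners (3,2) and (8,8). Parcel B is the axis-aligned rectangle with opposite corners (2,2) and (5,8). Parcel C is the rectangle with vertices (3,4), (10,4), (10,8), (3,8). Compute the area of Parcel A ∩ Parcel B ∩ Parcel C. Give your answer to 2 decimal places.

The intersection is the polygon with vertices (5,4), (3,4), (3,8), (5,8).
By the shoelace formula its area is 8.00.

8.00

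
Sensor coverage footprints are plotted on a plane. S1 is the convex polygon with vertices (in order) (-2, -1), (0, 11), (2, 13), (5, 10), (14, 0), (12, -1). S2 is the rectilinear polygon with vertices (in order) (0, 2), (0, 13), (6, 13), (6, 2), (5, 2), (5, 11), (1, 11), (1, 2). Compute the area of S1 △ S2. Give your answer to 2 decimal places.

117.61

|S1| = 128.5, |S2| = 30, |S1∩S2| = 20.4444.
|S1 △ S2| = |S1| + |S2| − 2·|S1∩S2| = 128.5 + 30 − 40.8889 = 117.61.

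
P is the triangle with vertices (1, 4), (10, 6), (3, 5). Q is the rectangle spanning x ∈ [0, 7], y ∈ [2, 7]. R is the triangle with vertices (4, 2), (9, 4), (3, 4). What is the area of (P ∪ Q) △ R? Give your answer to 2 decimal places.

30.96

|P ∪ Q| = 35.3571.
|(P ∪ Q) ∩ R| = 5.2.
|(P ∪ Q) △ R| = 35.3571 + 6 − 10.4 = 30.96.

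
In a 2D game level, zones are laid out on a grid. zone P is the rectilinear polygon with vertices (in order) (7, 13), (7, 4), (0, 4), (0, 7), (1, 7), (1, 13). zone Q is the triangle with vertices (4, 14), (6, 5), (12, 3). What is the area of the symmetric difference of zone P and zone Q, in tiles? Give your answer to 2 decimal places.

58.55

|zone P| = 57, |zone Q| = 25, |zone P∩zone Q| = 11.7266.
|zone P △ zone Q| = |zone P| + |zone Q| − 2·|zone P∩zone Q| = 57 + 25 − 23.4533 = 58.55.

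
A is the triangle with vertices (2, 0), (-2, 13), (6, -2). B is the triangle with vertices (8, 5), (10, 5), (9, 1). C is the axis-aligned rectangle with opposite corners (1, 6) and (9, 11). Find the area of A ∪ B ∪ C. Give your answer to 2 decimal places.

By inclusion–exclusion:
Individual areas: |A| = 22, |B| = 4, |C| = 40.
|A∩B| = 0.
|A∩C| = 0.5042.
|B∩C| = 0.
|A∩B∩C| = 0.
|A ∪ B ∪ C| = 66 − 0.5042 + 0 = 65.50.

65.50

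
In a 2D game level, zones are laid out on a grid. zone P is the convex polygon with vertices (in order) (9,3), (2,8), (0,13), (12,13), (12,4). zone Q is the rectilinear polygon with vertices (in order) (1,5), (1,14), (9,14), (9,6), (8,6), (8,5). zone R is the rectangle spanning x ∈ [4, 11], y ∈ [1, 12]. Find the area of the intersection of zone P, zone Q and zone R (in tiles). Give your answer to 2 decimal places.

The intersection is the polygon with vertices (9,6), (8,6), (8,5), (6.2,5), (4,6.571), (4,12), (9,12).
By the shoelace formula its area is 32.27.

32.27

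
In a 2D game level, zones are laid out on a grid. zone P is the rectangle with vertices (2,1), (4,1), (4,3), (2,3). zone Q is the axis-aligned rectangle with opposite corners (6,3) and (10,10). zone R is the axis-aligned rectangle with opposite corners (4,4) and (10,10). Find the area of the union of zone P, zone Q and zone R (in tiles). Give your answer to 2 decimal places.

By inclusion–exclusion:
Individual areas: |zone P| = 4, |zone Q| = 28, |zone R| = 36.
|zone P∩zone Q| = 0 (no overlap).
|zone P∩zone R| = 0 (no overlap).
|zone Q∩zone R|: x∈[6,10], y∈[4,10] → 4·6 = 24.
|zone P∩zone Q∩zone R| = 0.
|zone P ∪ zone Q ∪ zone R| = 68 − 24 + 0 = 44.00.

44.00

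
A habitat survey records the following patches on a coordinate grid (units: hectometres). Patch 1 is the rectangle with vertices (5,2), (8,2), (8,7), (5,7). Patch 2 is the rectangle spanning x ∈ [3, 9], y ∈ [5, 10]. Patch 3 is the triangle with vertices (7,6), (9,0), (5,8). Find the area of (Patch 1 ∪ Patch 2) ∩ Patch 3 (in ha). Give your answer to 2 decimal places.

3.50

The region (Patch 1 ∪ Patch 2) ∩ Patch 3 is the polygon with vertices (8,2), (5,8), (7,6), (8,3).
By the shoelace formula its area is 3.50.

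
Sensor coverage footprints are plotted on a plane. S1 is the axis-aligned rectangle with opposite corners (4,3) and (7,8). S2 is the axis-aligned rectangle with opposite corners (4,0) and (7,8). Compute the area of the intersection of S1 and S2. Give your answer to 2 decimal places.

15.00

|S1∩S2|: x∈[4,7], y∈[3,8] → 3·5 = 15.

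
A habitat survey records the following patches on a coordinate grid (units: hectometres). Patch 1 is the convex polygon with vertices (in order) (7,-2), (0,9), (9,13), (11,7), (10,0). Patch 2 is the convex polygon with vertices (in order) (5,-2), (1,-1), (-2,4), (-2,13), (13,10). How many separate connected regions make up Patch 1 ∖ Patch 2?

2

Patch 1 ∖ Patch 2 splits into 2 disjoint pieces (area 16.9651, area 4.6195).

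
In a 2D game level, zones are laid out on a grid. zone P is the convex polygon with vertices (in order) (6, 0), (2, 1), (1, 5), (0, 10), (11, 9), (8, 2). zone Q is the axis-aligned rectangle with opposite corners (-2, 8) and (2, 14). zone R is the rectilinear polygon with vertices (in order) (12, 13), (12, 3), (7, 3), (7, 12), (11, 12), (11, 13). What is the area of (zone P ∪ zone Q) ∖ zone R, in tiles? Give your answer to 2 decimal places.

77.07

|zone P ∪ zone Q| = 94.0818.
|(zone P ∪ zone Q) ∩ zone R| = 17.013.
|(zone P ∪ zone Q) ∖ zone R| = 94.0818 − 17.013 = 77.07.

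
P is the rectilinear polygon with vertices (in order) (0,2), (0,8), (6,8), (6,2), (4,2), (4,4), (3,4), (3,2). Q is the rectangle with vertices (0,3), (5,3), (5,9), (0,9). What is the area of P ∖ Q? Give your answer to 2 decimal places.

|P| = 34, |P∩Q| = 24.
|P ∖ Q| = |P| − |P∩Q| = 34 − 24 = 10.00.

10.00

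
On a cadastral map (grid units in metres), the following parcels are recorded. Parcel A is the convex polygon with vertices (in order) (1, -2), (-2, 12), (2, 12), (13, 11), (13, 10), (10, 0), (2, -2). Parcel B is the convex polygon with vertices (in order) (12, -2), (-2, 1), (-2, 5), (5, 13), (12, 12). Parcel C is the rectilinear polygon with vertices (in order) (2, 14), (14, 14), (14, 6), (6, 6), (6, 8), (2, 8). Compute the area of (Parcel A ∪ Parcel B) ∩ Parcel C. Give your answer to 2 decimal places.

58.46

|Parcel A ∪ Parcel B| = 185.0613.
|(Parcel A ∪ Parcel B) ∩ Parcel C| = 58.46.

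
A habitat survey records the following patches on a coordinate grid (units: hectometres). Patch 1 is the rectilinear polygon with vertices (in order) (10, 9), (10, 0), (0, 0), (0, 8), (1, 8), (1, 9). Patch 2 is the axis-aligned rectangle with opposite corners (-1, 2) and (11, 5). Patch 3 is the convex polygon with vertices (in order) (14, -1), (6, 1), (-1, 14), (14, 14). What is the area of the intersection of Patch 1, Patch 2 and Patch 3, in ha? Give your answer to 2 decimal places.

16.04

The intersection is the polygon with vertices (5.462,2), (3.846,5), (10,5), (10,2).
By the shoelace formula its area is 16.04.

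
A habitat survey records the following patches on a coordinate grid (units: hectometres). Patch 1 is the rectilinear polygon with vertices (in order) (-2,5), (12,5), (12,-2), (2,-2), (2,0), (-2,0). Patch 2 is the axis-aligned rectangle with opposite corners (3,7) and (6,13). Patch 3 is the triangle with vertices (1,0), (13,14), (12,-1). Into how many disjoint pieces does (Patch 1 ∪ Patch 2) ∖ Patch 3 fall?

(Patch 1 ∪ Patch 2) ∖ Patch 3 splits into 3 disjoint pieces (area 25.7143, area 14.5455, area 18).

3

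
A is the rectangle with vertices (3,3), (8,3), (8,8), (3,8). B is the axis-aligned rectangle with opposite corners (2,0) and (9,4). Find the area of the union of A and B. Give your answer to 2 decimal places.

By inclusion–exclusion:
Individual areas: |A| = 25, |B| = 28.
|A∩B|: x∈[3,8], y∈[3,4] → 5·1 = 5.
|A ∪ B| = 53 − 5 = 48.00.

48.00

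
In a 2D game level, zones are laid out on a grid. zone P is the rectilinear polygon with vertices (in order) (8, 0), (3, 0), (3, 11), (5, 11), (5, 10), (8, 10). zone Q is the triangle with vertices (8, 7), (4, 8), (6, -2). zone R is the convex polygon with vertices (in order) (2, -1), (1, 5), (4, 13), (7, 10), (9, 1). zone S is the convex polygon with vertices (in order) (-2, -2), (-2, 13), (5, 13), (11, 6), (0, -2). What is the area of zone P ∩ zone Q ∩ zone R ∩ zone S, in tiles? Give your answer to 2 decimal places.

The intersection is the polygon with vertices (7.647,7.088), (7.833,6.25), (7.157,3.205), (5.238,1.81), (4,8).
By the shoelace formula its area is 14.67.

14.67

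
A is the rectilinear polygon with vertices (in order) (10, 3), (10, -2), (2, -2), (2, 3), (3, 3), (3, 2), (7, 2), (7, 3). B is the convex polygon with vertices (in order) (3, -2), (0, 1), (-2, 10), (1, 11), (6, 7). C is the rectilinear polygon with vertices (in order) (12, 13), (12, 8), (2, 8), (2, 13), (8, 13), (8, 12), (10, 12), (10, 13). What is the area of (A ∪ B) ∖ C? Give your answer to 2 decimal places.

|A ∪ B| = 88.3333.
|(A ∪ B) ∩ C| = 3.025.
|(A ∪ B) ∖ C| = 88.3333 − 3.025 = 85.31.

85.31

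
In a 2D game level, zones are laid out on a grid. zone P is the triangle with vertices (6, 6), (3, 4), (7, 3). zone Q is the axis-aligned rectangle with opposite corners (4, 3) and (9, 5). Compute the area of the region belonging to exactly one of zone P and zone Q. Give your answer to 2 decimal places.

|zone P| = 5.5, |zone Q| = 10, |zone P∩zone Q| = 4.125.
|zone P △ zone Q| = |zone P| + |zone Q| − 2·|zone P∩zone Q| = 5.5 + 10 − 8.25 = 7.25.

7.25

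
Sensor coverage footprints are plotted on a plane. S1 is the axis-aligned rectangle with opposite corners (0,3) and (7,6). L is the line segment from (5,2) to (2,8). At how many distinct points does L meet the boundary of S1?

2

The segment meets the boundary at (3,6), (4.5,3).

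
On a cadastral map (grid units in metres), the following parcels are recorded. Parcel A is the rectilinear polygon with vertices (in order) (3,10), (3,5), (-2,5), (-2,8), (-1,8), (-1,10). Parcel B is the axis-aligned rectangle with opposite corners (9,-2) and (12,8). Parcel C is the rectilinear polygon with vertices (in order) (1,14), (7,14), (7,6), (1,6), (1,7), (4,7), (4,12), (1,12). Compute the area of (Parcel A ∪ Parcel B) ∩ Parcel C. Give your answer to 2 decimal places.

2.00

The region (Parcel A ∪ Parcel B) ∩ Parcel C is the polygon with vertices (3,6), (1,6), (1,7), (3,7).
By the shoelace formula its area is 2.00.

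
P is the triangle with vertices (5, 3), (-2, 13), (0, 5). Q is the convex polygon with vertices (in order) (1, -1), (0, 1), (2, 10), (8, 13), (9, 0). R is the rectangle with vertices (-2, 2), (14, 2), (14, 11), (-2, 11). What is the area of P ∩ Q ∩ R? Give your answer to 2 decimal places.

The intersection is the polygon with vertices (0.816,4.673), (1.542,7.94), (5,3).
By the shoelace formula its area is 7.44.

7.44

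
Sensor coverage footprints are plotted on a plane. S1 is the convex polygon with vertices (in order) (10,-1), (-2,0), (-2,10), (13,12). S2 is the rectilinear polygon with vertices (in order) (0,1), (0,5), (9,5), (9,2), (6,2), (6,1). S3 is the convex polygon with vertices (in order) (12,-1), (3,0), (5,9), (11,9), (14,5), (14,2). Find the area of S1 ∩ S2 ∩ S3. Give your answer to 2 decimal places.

The intersection is the polygon with vertices (9,5), (9,2), (6,2), (6,1), (3.222,1), (4.111,5).
By the shoelace formula its area is 18.33.

18.33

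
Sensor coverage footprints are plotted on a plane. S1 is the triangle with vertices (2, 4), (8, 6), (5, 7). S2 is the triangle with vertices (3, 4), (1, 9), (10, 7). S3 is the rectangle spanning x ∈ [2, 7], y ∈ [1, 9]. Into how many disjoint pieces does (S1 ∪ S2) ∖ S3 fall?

2

(S1 ∪ S2) ∖ S3 splits into 2 disjoint pieces (area 1.1389, area 3.0104).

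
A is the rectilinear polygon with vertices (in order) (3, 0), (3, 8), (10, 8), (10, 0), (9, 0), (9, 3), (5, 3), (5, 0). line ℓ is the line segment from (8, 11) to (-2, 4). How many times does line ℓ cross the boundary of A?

2

The segment meets the boundary at (3,7.5), (3.714,8).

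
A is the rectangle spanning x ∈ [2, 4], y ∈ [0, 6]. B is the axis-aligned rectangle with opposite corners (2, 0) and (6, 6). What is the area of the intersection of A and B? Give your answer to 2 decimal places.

12.00

|A∩B|: x∈[2,4], y∈[0,6] → 2·6 = 12.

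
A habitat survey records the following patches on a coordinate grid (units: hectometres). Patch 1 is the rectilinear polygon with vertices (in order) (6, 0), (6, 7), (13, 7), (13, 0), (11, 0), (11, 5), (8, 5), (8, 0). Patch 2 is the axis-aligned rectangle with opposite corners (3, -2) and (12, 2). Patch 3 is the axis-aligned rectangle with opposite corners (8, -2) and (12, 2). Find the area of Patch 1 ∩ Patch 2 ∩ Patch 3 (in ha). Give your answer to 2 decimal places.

2.00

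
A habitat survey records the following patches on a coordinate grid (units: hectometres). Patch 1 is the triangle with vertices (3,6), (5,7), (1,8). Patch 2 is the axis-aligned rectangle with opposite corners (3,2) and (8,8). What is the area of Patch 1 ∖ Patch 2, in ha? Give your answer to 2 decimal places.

|Patch 1| = 3, |Patch 1∩Patch 2| = 1.5.
|Patch 1 ∖ Patch 2| = |Patch 1| − |Patch 1∩Patch 2| = 3 − 1.5 = 1.50.

1.50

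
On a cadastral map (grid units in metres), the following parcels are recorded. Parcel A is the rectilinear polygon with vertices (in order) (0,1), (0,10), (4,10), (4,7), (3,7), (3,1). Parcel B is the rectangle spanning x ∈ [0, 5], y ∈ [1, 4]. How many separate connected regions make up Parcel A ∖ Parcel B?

Parcel A ∖ Parcel B is a single connected region.

1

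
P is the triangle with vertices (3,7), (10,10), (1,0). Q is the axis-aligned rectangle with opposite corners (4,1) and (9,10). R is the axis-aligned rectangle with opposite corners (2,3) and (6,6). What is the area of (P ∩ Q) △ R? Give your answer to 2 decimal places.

|P ∩ Q| = 11.9444.
|(P ∩ Q) ∩ R| = 3.1111.
|(P ∩ Q) △ R| = 11.9444 + 12 − 6.2222 = 17.72.

17.72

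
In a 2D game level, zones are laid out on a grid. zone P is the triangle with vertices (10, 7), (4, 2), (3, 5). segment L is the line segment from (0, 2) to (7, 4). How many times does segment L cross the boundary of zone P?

2

The segment meets the boundary at (6.087,3.739), (3.652,3.043).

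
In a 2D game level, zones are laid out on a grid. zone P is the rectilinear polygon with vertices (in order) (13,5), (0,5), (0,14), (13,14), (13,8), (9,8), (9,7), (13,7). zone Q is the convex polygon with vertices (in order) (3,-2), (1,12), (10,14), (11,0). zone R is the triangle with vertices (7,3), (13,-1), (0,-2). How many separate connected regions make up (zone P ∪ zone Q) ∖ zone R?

2

(zone P ∪ zone Q) ∖ zone R splits into 2 disjoint pieces (area 143.8256, area 0.1576).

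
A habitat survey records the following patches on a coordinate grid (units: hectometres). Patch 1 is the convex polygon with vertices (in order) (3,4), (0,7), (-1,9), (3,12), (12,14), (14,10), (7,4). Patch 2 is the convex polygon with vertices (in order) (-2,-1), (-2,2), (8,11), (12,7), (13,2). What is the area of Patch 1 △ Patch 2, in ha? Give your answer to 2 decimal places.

|Patch 1| = 93.5, |Patch 2| = 98, |Patch 1∩Patch 2| = 35.1255.
|Patch 1 △ Patch 2| = |Patch 1| + |Patch 2| − 2·|Patch 1∩Patch 2| = 93.5 + 98 − 70.251 = 121.25.

121.25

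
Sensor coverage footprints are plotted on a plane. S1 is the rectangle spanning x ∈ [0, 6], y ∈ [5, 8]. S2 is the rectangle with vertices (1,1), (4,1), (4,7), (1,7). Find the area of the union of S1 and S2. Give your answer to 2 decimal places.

By inclusion–exclusion:
Individual areas: |S1| = 18, |S2| = 18.
|S1∩S2|: x∈[1,4], y∈[5,7] → 3·2 = 6.
|S1 ∪ S2| = 36 − 6 = 30.00.

30.00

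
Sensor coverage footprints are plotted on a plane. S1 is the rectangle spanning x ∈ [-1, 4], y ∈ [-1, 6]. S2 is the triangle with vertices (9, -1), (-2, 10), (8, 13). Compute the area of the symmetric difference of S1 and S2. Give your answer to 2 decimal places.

|S1| = 35, |S2| = 71.5, |S1∩S2| = 2.
|S1 △ S2| = |S1| + |S2| − 2·|S1∩S2| = 35 + 71.5 − 4 = 102.50.

102.50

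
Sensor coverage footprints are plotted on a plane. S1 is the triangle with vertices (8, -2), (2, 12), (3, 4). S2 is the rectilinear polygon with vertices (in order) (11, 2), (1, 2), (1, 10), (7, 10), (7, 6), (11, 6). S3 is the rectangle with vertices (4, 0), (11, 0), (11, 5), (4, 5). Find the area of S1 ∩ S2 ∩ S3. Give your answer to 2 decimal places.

4.66

The intersection is the polygon with vertices (4.667,2), (4,2.8), (4,5), (5,5), (6.286,2).
By the shoelace formula its area is 4.66.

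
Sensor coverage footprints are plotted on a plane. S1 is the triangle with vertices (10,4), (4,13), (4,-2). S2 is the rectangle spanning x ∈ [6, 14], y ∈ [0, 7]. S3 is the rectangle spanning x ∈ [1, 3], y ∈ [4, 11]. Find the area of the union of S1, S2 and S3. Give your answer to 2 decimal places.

98.00

By inclusion–exclusion:
Individual areas: |S1| = 45, |S2| = 56, |S3| = 14.
|S1∩S2| = 17.
|S1∩S3| = 0.
|S2∩S3| = 0 (no overlap).
|S1∩S2∩S3| = 0.
|S1 ∪ S2 ∪ S3| = 115 − 17 + 0 = 98.00.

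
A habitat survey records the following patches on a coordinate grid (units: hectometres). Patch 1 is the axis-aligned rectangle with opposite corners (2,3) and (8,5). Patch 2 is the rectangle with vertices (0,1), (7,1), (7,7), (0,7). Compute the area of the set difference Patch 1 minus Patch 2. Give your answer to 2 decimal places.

2.00

|Patch 1∩Patch 2|: x∈[2,7], y∈[3,5] → 5·2 = 10.
|Patch 1| = 12.
|Patch 1 ∖ Patch 2| = |Patch 1| − |Patch 1∩Patch 2| = 12 − 10 = 2.00.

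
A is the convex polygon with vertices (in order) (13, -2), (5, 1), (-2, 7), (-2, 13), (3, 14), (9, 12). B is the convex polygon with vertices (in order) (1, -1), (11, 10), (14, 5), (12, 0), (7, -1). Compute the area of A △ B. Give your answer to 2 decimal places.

127.93

|A| = 141.5, |B| = 71, |A∩B| = 42.2829.
|A △ B| = |A| + |B| − 2·|A∩B| = 141.5 + 71 − 84.5659 = 127.93.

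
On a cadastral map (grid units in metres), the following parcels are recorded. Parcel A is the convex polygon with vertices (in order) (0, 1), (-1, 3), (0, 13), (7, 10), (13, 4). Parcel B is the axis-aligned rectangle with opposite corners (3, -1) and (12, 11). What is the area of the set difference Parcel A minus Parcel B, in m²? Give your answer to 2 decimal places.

40.24

|Parcel A| = 96, |Parcel A∩Parcel B| = 55.7564.
|Parcel A ∖ Parcel B| = |Parcel A| − |Parcel A∩Parcel B| = 96 − 55.7564 = 40.24.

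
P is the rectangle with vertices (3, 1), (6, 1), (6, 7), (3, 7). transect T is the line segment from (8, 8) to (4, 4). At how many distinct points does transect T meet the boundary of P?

1

The segment meets the boundary at (6,6).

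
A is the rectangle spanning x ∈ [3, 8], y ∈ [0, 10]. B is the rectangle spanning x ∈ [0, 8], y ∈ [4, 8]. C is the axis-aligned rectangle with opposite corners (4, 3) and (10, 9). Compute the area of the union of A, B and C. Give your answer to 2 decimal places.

By inclusion–exclusion:
Individual areas: |A| = 50, |B| = 32, |C| = 36.
|A∩B|: x∈[3,8], y∈[4,8] → 5·4 = 20.
|A∩C|: x∈[4,8], y∈[3,9] → 4·6 = 24.
|B∩C|: x∈[4,8], y∈[4,8] → 4·4 = 16.
|A∩B∩C| = 16.
|A ∪ B ∪ C| = 118 − 60 + 16 = 74.00.

74.00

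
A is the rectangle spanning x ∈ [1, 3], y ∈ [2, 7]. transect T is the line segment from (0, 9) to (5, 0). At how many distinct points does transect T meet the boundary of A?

2

The segment meets the boundary at (3,3.6), (1.111,7).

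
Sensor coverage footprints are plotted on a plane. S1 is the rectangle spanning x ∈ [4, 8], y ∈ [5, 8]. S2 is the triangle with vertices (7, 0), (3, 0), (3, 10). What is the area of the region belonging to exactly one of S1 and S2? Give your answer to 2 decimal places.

|S1| = 12, |S2| = 20, |S1∩S2| = 1.25.
|S1 △ S2| = |S1| + |S2| − 2·|S1∩S2| = 12 + 20 − 2.5 = 29.50.

29.50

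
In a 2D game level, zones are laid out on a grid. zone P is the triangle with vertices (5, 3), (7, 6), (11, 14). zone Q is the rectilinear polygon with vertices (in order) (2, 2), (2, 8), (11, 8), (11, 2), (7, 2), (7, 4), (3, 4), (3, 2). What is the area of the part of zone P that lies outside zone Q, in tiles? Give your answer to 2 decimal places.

|zone P| = 2, |zone P∩zone Q| = 1.1212.
|zone P ∖ zone Q| = |zone P| − |zone P∩zone Q| = 2 − 1.1212 = 0.88.

0.88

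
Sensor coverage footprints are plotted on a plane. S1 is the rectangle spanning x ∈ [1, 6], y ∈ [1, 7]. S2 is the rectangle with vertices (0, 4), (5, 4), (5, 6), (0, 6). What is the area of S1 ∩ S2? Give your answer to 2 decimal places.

|S1∩S2|: x∈[1,5], y∈[4,6] → 4·2 = 8.

8.00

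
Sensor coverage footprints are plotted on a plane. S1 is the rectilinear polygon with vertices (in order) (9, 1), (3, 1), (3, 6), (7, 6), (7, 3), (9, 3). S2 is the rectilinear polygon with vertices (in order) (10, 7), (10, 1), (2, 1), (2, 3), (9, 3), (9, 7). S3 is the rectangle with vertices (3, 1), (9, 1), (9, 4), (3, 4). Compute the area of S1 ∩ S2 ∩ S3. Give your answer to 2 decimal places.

The intersection is the polygon with vertices (3,3), (7,3), (9,3), (9,1), (3,1).
By the shoelace formula its area is 12.00.

12.00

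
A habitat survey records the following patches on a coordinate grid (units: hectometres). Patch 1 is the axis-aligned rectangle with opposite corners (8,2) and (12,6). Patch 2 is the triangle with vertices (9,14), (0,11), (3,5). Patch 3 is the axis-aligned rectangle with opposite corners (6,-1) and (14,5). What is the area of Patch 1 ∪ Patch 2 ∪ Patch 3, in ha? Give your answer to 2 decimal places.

By inclusion–exclusion:
Individual areas: |Patch 1| = 16, |Patch 2| = 31.5, |Patch 3| = 48.
|Patch 1∩Patch 2| = 0.
|Patch 1∩Patch 3|: x∈[8,12], y∈[2,5] → 4·3 = 12.
|Patch 2∩Patch 3| = 0.
|Patch 1∩Patch 2∩Patch 3| = 0.
|Patch 1 ∪ Patch 2 ∪ Patch 3| = 95.5 − 12 + 0 = 83.50.

83.50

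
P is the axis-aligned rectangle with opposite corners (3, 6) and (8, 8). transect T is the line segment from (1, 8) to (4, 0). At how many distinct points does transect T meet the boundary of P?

0

The segment lies entirely outside P and never meets its boundary.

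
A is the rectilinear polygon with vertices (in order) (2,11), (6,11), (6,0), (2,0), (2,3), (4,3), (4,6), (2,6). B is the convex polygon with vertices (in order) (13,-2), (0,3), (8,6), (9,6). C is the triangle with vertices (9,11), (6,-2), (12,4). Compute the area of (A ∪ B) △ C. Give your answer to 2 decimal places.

72.74

|A ∪ B| = 71.5962.
|(A ∪ B) ∩ C| = 14.4279.
|(A ∪ B) △ C| = 71.5962 + 30 − 28.8557 = 72.74.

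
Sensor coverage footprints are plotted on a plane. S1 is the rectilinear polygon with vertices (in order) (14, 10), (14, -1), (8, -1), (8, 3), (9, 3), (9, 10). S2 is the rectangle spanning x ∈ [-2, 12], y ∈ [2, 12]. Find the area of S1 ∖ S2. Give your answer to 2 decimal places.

|S1| = 59, |S1∩S2| = 25.
|S1 ∖ S2| = |S1| − |S1∩S2| = 59 − 25 = 34.00.

34.00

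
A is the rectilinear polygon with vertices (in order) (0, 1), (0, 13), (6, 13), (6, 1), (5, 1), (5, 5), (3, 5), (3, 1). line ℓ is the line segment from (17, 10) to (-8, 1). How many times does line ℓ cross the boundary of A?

4

The segment meets the boundary at (0,3.88), (3,4.96), (3.111,5), (6,6.04).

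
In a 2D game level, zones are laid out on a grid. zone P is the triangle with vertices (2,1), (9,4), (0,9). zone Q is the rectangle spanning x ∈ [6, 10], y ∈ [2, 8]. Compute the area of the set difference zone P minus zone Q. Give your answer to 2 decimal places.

26.57

|zone P| = 31, |zone P∩zone Q| = 4.4286.
|zone P ∖ zone Q| = |zone P| − |zone P∩zone Q| = 31 − 4.4286 = 26.57.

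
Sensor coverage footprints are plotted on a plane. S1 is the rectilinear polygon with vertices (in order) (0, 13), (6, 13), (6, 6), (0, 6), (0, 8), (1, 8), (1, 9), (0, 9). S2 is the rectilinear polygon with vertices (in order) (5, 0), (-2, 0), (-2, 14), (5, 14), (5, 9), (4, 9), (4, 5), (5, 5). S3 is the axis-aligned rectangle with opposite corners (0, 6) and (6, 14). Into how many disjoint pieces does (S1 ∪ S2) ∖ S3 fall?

1

(S1 ∪ S2) ∖ S3 is a single connected region.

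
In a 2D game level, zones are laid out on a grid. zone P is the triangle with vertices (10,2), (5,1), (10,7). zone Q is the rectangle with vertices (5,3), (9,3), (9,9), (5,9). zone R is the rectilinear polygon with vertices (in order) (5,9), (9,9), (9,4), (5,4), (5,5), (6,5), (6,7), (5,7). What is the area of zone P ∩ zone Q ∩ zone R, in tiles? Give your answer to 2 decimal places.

The intersection is the polygon with vertices (9,4), (7.5,4), (9,5.8).
By the shoelace formula its area is 1.35.

1.35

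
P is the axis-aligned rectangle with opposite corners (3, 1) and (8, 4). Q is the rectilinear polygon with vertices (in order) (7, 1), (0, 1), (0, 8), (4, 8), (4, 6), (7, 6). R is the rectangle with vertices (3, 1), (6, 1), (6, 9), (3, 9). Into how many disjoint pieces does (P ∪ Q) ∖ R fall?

(P ∪ Q) ∖ R splits into 2 disjoint pieces (area 8, area 21).

2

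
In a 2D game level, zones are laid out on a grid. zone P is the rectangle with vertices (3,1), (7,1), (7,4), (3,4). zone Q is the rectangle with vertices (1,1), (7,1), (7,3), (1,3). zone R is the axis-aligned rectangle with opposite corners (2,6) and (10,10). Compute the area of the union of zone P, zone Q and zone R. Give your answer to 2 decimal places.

48.00

By inclusion–exclusion:
Individual areas: |zone P| = 12, |zone Q| = 12, |zone R| = 32.
|zone P∩zone Q|: x∈[3,7], y∈[1,3] → 4·2 = 8.
|zone P∩zone R| = 0 (no overlap).
|zone Q∩zone R| = 0 (no overlap).
|zone P∩zone Q∩zone R| = 0.
|zone P ∪ zone Q ∪ zone R| = 56 − 8 + 0 = 48.00.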